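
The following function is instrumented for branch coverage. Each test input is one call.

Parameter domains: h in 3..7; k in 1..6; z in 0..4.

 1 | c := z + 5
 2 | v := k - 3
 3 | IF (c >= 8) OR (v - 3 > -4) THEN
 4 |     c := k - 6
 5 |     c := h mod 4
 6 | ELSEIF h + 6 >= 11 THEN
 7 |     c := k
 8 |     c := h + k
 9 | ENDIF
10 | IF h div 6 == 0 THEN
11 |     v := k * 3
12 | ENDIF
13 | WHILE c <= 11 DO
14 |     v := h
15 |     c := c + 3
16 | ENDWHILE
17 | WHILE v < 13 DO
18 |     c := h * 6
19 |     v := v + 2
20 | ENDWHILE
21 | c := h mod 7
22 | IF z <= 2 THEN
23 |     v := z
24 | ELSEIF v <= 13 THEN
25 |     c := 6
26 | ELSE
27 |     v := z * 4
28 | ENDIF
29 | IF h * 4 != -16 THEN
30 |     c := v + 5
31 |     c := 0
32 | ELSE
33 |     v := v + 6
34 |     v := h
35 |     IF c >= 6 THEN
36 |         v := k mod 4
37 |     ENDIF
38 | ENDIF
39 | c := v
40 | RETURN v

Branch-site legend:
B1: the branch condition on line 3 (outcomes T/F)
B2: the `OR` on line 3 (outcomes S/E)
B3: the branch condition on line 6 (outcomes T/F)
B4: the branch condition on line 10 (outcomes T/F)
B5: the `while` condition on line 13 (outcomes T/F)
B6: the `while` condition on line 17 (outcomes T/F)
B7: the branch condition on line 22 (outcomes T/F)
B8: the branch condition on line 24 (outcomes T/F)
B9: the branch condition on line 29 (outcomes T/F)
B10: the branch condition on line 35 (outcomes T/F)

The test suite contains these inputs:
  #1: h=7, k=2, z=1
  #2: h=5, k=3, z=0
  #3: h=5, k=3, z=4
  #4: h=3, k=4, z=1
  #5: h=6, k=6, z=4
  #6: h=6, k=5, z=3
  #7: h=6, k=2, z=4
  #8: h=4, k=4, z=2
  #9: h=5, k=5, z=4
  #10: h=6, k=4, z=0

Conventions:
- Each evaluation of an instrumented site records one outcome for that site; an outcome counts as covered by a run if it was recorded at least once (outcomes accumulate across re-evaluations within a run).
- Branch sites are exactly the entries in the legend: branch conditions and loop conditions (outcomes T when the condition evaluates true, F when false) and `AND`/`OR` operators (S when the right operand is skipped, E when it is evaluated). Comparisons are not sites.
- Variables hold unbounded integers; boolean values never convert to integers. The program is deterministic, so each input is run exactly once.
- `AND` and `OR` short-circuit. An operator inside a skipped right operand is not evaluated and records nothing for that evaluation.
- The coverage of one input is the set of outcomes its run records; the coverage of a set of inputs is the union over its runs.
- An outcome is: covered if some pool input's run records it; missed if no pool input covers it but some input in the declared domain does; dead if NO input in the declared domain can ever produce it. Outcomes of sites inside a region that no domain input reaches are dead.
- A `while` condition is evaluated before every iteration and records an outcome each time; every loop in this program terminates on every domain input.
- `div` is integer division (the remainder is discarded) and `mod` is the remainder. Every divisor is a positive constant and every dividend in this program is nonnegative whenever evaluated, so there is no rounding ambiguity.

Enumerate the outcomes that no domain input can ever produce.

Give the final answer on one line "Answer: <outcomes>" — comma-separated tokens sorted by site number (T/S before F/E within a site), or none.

sweeping the full domain (150 inputs) for each outcome:
  B9=F: never recorded by any domain input -> dead
  B10=T: never recorded by any domain input -> dead
  B10=F: never recorded by any domain input -> dead
  reachable outcomes have witnesses, e.g. B1=T (e.g. h=3, k=1, z=3), B1=F (e.g. h=3, k=1, z=0), B2=S (e.g. h=3, k=1, z=3), B2=E (e.g. h=3, k=1, z=0)

Answer: B9=F, B10=T, B10=F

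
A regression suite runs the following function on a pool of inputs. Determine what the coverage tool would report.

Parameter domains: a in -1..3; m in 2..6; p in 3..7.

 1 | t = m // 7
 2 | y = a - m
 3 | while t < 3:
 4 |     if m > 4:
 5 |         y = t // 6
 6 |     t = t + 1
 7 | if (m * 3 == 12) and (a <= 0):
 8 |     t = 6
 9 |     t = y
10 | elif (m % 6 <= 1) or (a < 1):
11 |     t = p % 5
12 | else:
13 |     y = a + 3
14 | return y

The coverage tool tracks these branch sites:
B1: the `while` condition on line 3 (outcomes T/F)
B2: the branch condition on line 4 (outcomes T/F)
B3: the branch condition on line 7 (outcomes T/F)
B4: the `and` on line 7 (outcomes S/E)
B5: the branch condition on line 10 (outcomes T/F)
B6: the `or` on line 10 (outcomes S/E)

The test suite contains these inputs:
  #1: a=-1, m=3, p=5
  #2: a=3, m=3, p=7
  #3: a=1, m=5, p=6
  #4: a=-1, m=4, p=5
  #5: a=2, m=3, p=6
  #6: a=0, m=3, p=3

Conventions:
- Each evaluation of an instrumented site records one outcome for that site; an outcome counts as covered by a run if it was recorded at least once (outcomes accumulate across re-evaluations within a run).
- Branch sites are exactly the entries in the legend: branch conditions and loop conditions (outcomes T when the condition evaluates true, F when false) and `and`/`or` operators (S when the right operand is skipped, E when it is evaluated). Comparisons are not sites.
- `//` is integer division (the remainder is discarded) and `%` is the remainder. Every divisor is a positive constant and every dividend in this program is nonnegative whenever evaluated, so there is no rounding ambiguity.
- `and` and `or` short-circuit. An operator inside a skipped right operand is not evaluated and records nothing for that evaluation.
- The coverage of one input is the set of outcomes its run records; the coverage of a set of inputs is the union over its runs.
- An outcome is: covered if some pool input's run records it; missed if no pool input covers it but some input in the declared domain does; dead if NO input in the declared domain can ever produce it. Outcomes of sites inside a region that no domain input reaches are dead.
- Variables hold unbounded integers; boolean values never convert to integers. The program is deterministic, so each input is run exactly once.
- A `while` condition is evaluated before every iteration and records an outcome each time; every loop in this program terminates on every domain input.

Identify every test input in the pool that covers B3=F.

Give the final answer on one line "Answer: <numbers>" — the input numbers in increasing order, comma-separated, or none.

input #1 (a=-1, m=3, p=5): hits B3=F
input #2 (a=3, m=3, p=7): hits B3=F
input #3 (a=1, m=5, p=6): hits B3=F
input #4 (a=-1, m=4, p=5): never hits B3=F
input #5 (a=2, m=3, p=6): hits B3=F
input #6 (a=0, m=3, p=3): hits B3=F

Answer: 1, 2, 3, 5, 6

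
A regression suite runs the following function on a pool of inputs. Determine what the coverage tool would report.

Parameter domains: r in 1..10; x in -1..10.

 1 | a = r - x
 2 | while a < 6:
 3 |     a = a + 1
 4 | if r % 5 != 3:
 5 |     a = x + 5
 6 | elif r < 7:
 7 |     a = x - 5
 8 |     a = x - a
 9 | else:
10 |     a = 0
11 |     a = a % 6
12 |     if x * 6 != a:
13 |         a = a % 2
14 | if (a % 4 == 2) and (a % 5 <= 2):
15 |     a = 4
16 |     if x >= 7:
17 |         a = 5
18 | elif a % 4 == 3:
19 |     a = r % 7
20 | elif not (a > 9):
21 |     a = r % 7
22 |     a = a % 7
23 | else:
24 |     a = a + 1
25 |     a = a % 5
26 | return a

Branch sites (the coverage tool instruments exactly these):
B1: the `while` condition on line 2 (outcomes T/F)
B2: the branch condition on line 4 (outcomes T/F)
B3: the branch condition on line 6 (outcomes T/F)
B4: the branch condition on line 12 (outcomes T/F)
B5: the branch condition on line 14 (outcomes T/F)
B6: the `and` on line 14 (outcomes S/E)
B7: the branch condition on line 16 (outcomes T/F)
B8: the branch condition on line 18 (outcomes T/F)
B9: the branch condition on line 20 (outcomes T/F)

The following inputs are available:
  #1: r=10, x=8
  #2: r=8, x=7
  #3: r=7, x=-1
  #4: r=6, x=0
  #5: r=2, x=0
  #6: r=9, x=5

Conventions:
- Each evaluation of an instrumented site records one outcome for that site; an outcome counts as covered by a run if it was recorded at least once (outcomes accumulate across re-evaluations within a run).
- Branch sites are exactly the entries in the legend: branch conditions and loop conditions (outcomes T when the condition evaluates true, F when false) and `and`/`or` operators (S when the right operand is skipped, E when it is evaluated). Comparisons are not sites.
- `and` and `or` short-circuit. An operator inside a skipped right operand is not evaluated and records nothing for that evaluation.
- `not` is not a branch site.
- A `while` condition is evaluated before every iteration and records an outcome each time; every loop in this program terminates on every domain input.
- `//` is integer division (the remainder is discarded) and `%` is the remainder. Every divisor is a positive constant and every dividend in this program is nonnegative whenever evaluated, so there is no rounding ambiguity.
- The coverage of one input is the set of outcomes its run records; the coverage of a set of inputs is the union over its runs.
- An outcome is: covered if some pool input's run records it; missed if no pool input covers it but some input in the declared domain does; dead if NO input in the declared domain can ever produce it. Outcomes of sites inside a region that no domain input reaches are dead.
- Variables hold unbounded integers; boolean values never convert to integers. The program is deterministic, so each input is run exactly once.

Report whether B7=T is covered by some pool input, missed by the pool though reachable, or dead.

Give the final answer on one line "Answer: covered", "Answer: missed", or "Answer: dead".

no pool input records B7=T
checking all 120 inputs in the declared domain: B7=T is never recorded -> dead

Answer: dead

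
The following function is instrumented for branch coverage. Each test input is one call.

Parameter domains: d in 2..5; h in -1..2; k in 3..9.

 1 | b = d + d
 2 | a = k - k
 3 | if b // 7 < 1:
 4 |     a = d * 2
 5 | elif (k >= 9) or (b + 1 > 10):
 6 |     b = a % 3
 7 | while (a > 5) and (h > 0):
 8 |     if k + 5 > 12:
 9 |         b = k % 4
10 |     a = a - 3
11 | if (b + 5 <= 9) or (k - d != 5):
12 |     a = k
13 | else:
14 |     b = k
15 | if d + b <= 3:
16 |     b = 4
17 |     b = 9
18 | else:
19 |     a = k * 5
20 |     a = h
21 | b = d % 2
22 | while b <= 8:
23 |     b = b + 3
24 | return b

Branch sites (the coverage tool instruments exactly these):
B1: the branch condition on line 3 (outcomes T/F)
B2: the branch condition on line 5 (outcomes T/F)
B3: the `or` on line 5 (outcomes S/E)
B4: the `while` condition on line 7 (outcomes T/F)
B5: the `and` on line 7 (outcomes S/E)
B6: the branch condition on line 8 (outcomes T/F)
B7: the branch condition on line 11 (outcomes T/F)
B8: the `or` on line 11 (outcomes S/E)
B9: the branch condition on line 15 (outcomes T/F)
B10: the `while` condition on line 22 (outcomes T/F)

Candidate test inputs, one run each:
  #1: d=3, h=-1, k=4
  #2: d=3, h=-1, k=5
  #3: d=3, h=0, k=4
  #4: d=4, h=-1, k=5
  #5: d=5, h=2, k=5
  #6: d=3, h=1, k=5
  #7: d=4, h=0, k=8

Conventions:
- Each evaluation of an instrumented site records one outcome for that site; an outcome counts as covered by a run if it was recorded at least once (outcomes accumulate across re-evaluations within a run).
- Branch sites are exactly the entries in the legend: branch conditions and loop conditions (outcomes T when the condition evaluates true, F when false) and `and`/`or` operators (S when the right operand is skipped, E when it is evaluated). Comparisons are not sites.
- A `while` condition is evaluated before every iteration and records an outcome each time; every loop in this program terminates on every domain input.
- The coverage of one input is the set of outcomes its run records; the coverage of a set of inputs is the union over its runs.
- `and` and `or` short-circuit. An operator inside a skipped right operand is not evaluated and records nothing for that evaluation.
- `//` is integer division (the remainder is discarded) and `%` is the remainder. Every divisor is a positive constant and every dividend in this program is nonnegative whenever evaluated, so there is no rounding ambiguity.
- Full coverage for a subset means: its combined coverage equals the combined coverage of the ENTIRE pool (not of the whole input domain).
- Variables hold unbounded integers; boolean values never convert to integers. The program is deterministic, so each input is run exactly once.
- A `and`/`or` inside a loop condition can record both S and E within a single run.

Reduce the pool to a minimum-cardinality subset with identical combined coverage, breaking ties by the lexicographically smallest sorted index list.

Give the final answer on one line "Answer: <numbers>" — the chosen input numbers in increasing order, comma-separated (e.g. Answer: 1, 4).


input #1, d=3, h=-1, k=4: events B1->T, B5->E, B4->F, B8->E, B7->T, B9->F, B10->T, B10->T, B10->T, B10->F; outcomes B1=T, B4=F, B5=E, B7=T, B8=E, B9=F, B10=T, B10=F
input #2, d=3, h=-1, k=5: events B1->T, B5->E, B4->F, B8->E, B7->T, B9->F, B10->T, B10->T, B10->T, B10->F; outcomes B1=T, B4=F, B5=E, B7=T, B8=E, B9=F, B10=T, B10=F
input #3, d=3, h=0, k=4: events B1->T, B5->E, B4->F, B8->E, B7->T, B9->F, B10->T, B10->T, B10->T, B10->F; outcomes B1=T, B4=F, B5=E, B7=T, B8=E, B9=F, B10=T, B10=F
input #4, d=4, h=-1, k=5: events B1->F, B3->E, B2->F, B5->S, B4->F, B8->E, B7->T, B9->F, B10->T, B10->T, B10->T, B10->F; outcomes B1=F, B2=F, B3=E, B4=F, B5=S, B7=T, B8=E, B9=F, B10=T, B10=F
input #5, d=5, h=2, k=5: events B1->F, B3->E, B2->T, B5->S, B4->F, B8->S, B7->T, B9->F, B10->T, B10->T, B10->T, B10->F; outcomes B1=F, B2=T, B3=E, B4=F, B5=S, B7=T, B8=S, B9=F, B10=T, B10=F
input #6, d=3, h=1, k=5: events B1->T, B5->E, B4->T, B6->F, B5->S, B4->F, B8->E, B7->T, B9->F, B10->T, B10->T, B10->T, B10->F; outcomes B1=T, B4=T, B4=F, B5=S, B5=E, B6=F, B7=T, B8=E, B9=F, B10=T, B10=F
input #7, d=4, h=0, k=8: events B1->F, B3->E, B2->F, B5->S, B4->F, B8->E, B7->T, B9->F, B10->T, B10->T, B10->T, B10->F; outcomes B1=F, B2=F, B3=E, B4=F, B5=S, B7=T, B8=E, B9=F, B10=T, B10=F
union over all inputs: B1=T, B1=F, B2=T, B2=F, B3=E, B4=T, B4=F, B5=S, B5=E, B6=F, B7=T, B8=S, B8=E, B9=F, B10=T, B10=F (16 outcomes)
no size-1 subset reaches all 16 outcomes (best union: 11/16)
no size-2 subset reaches all 16 outcomes (best union: 15/16)
at size 3, {4, 5, 6} reaches all 16 outcomes; every lexicographically earlier size-3 subset fails
Answer: 4, 5, 6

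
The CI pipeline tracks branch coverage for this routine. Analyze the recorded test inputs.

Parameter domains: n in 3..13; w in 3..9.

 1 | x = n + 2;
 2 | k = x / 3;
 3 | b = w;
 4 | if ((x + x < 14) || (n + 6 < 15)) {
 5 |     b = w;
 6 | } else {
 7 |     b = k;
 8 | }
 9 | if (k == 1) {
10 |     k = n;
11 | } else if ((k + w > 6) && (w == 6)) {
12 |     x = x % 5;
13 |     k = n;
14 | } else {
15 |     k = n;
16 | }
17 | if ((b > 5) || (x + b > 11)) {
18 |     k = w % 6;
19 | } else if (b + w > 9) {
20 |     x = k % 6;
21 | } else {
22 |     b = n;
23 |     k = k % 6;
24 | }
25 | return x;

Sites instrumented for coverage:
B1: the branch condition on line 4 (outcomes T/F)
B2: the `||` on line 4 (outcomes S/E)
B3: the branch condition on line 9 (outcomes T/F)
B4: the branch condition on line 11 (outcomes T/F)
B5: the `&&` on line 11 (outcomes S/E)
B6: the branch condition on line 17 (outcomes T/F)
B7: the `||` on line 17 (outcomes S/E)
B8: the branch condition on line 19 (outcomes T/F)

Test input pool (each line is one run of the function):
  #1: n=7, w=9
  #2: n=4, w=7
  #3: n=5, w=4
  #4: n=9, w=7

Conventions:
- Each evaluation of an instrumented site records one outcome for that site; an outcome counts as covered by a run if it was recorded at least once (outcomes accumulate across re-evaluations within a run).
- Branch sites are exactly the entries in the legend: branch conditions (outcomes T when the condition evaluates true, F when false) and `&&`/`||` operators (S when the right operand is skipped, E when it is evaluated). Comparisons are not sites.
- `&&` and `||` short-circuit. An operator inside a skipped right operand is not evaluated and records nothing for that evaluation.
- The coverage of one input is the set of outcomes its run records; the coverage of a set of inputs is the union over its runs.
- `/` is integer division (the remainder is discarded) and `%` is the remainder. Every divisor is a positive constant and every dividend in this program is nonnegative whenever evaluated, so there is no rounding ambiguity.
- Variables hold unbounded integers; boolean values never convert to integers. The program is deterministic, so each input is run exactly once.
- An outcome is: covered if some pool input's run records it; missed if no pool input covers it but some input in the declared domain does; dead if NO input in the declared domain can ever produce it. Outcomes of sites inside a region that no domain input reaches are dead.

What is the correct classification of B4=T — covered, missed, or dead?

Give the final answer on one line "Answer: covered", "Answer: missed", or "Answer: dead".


no pool input records B4=T
but domain input (n=4, w=6) does record it -> reachable, so missed
Answer: missed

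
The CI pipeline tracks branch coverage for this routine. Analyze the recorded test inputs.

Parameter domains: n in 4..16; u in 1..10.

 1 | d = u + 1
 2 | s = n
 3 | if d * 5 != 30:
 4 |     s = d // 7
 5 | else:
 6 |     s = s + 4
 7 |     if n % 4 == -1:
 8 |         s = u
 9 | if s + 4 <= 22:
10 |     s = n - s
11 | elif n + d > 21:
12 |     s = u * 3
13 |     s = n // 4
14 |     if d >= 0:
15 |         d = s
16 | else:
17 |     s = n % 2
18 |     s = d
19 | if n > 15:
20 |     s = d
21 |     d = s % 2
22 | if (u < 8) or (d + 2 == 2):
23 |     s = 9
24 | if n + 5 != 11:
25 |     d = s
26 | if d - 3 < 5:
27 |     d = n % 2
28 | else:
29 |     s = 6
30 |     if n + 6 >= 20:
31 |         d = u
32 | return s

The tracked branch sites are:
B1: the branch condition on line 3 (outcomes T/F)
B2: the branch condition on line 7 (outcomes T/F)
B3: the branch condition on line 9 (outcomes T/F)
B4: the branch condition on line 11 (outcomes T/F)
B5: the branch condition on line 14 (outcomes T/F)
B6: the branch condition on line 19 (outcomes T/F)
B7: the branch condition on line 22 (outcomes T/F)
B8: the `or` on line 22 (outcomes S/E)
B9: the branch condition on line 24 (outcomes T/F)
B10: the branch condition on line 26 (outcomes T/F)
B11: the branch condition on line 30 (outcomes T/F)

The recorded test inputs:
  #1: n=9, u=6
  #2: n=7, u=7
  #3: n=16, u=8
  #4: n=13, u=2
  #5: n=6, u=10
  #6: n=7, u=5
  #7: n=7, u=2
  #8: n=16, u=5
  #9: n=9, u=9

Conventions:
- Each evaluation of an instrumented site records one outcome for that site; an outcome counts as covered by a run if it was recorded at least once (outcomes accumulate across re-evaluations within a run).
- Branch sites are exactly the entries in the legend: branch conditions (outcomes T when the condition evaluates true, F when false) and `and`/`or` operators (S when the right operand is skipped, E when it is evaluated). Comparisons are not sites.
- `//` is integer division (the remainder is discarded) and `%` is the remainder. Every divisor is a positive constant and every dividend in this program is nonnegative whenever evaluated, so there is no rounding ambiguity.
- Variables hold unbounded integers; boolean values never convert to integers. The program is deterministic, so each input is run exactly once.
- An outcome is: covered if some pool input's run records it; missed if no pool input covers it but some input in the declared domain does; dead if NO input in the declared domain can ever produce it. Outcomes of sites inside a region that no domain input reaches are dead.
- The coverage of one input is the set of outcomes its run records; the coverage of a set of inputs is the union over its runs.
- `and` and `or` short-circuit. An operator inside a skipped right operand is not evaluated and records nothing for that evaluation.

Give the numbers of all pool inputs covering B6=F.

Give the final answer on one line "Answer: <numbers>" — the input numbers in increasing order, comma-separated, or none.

input #1 (n=9, u=6): produces B6=F
input #2 (n=7, u=7): produces B6=F
input #3 (n=16, u=8): does not produce B6=F
input #4 (n=13, u=2): produces B6=F
input #5 (n=6, u=10): produces B6=F
input #6 (n=7, u=5): produces B6=F
input #7 (n=7, u=2): produces B6=F
input #8 (n=16, u=5): does not produce B6=F
input #9 (n=9, u=9): produces B6=F

Answer: 1, 2, 4, 5, 6, 7, 9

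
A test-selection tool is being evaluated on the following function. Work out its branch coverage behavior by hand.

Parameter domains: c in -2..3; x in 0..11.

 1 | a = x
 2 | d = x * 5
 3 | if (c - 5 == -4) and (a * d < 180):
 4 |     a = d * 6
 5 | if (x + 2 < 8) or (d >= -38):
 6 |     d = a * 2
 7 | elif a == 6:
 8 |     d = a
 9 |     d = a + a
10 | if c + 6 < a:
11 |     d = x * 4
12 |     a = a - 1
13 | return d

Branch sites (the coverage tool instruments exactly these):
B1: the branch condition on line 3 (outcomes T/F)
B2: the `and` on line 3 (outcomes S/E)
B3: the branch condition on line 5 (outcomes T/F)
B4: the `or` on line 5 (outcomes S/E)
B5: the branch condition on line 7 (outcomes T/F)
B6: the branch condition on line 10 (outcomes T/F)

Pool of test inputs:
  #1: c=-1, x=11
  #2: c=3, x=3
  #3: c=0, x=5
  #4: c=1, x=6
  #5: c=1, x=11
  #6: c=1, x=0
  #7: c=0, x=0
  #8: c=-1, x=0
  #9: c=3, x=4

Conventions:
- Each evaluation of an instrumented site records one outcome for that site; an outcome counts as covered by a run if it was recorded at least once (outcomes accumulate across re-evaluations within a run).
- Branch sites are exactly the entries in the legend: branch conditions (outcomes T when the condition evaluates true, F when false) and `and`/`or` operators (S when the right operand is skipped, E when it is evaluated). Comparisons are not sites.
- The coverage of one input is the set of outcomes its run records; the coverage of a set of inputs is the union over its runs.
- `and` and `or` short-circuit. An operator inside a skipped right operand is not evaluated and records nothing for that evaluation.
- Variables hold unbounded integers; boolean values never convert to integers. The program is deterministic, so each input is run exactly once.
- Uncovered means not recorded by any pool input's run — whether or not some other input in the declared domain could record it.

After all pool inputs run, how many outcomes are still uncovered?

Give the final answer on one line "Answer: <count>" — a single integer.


run #1 (c=-1, x=11) runs B2->S, B1->F, B4->E, B3->T, B6->T; records B1=F, B2=S, B3=T, B4=E, B6=T
run #2 (c=3, x=3) runs B2->S, B1->F, B4->S, B3->T, B6->F; records B1=F, B2=S, B3=T, B4=S, B6=F
run #3 (c=0, x=5) runs B2->S, B1->F, B4->S, B3->T, B6->F; records B1=F, B2=S, B3=T, B4=S, B6=F
run #4 (c=1, x=6) runs B2->E, B1->F, B4->E, B3->T, B6->F; records B1=F, B2=E, B3=T, B4=E, B6=F
run #5 (c=1, x=11) runs B2->E, B1->F, B4->E, B3->T, B6->T; records B1=F, B2=E, B3=T, B4=E, B6=T
run #6 (c=1, x=0) runs B2->E, B1->T, B4->S, B3->T, B6->F; records B1=T, B2=E, B3=T, B4=S, B6=F
run #7 (c=0, x=0) runs B2->S, B1->F, B4->S, B3->T, B6->F; records B1=F, B2=S, B3=T, B4=S, B6=F
run #8 (c=-1, x=0) runs B2->S, B1->F, B4->S, B3->T, B6->F; records B1=F, B2=S, B3=T, B4=S, B6=F
run #9 (c=3, x=4) runs B2->S, B1->F, B4->S, B3->T, B6->F; records B1=F, B2=S, B3=T, B4=S, B6=F
union over the pool: B1=T, B1=F, B2=S, B2=E, B3=T, B4=S, B4=E, B6=T, B6=F
uncovered (3 of 12): B3=F, B5=T, B5=F
Answer: 3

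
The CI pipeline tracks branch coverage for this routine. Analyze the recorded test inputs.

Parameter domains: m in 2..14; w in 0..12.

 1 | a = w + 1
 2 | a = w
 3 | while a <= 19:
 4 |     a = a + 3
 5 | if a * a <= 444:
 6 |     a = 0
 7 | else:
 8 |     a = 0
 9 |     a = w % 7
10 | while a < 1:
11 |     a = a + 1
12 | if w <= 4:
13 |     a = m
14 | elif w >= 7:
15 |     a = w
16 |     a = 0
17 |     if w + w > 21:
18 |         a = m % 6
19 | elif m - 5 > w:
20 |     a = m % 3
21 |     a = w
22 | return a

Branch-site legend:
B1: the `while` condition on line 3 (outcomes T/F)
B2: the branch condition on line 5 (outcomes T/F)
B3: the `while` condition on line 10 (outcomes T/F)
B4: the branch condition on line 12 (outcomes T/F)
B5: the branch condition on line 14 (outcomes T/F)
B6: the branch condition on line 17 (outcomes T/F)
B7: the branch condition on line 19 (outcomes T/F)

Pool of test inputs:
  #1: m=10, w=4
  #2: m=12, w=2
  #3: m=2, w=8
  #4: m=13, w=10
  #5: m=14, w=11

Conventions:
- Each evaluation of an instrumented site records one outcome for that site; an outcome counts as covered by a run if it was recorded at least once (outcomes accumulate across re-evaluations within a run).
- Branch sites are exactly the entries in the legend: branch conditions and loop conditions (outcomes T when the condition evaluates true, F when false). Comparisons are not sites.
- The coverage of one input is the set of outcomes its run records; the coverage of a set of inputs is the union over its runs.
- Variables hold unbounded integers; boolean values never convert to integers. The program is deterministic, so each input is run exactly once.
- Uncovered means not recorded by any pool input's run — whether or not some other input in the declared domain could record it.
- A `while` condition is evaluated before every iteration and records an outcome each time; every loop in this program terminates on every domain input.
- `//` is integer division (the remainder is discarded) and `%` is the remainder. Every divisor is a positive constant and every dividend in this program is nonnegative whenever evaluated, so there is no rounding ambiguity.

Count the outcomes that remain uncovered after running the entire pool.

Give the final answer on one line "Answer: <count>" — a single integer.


run #1 (m=10, w=4) runs B1->T, B1->T, B1->T, B1->T, B1->T, B1->T, B1->F, B2->F, B3->F, B4->T; records B1=T, B1=F, B2=F, B3=F, B4=T
run #2 (m=12, w=2) runs B1->T, B1->T, B1->T, B1->T, B1->T, B1->T, B1->F, B2->T, B3->T, B3->F, B4->T; records B1=T, B1=F, B2=T, B3=T, B3=F, B4=T
run #3 (m=2, w=8) runs B1->T, B1->T, B1->T, B1->T, B1->F, B2->T, B3->T, B3->F, B4->F, B5->T, B6->F; records B1=T, B1=F, B2=T, B3=T, B3=F, B4=F, B5=T, B6=F
run #4 (m=13, w=10) runs B1->T, B1->T, B1->T, B1->T, B1->F, B2->F, B3->F, B4->F, B5->T, B6->F; records B1=T, B1=F, B2=F, B3=F, B4=F, B5=T, B6=F
run #5 (m=14, w=11) runs B1->T, B1->T, B1->T, B1->F, B2->T, B3->T, B3->F, B4->F, B5->T, B6->T; records B1=T, B1=F, B2=T, B3=T, B3=F, B4=F, B5=T, B6=T
union over the pool: B1=T, B1=F, B2=T, B2=F, B3=T, B3=F, B4=T, B4=F, B5=T, B6=T, B6=F
uncovered (3 of 14): B5=F, B7=T, B7=F
Answer: 3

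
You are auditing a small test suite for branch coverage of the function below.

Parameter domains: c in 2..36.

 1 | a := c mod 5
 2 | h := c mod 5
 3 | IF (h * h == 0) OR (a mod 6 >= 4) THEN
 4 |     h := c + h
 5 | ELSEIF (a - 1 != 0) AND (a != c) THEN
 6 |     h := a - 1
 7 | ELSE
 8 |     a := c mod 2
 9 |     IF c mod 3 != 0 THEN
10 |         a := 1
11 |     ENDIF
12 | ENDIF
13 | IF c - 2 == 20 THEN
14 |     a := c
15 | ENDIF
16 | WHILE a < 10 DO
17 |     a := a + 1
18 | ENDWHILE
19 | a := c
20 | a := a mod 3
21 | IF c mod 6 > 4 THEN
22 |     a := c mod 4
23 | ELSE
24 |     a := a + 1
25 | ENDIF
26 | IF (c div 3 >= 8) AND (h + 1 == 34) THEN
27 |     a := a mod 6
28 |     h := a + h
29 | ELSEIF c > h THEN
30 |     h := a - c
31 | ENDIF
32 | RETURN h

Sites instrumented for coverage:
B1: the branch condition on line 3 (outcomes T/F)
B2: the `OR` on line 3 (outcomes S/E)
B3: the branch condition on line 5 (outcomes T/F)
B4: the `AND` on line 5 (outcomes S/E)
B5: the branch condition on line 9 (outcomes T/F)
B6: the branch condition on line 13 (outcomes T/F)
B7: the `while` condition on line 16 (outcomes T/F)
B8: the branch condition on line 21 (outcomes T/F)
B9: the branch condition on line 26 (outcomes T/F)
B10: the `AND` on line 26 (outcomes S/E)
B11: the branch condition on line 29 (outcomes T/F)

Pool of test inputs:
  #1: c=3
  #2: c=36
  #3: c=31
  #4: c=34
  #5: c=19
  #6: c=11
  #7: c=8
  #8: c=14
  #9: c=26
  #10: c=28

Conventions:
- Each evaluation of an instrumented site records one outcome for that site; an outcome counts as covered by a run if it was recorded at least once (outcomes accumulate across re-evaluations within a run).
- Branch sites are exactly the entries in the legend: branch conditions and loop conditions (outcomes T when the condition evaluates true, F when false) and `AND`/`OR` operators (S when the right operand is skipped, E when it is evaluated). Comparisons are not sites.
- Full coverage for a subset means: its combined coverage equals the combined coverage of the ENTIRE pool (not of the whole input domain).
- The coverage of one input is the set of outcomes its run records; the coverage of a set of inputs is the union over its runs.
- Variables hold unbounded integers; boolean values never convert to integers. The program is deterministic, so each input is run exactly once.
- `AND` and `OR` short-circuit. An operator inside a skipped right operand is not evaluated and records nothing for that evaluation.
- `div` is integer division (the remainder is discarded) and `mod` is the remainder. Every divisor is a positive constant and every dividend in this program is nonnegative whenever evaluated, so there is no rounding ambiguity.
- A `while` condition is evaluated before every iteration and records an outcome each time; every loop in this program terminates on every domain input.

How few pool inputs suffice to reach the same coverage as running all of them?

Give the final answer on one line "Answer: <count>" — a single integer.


#1 (c=3) -> covered: B1=F, B2=E, B3=F, B4=E, B5=F, B6=F, B7=T, B7=F, B8=F, B9=F, B10=S, B11=F
#2 (c=36) -> covered: B1=F, B2=E, B3=F, B4=S, B5=F, B6=F, B7=T, B7=F, B8=F, B9=F, B10=E, B11=T
#3 (c=31) -> covered: B1=F, B2=E, B3=F, B4=S, B5=T, B6=F, B7=T, B7=F, B8=F, B9=F, B10=E, B11=T
#4 (c=34) -> covered: B1=T, B2=E, B6=F, B7=T, B7=F, B8=F, B9=F, B10=E, B11=F
#5 (c=19) -> covered: B1=T, B2=E, B6=F, B7=T, B7=F, B8=F, B9=F, B10=S, B11=F
#6 (c=11) -> covered: B1=F, B2=E, B3=F, B4=S, B5=T, B6=F, B7=T, B7=F, B8=T, B9=F, B10=S, B11=T
#7 (c=8) -> covered: B1=F, B2=E, B3=T, B4=E, B6=F, B7=T, B7=F, B8=F, B9=F, B10=S, B11=T
#8 (c=14) -> covered: B1=T, B2=E, B6=F, B7=T, B7=F, B8=F, B9=F, B10=S, B11=F
#9 (c=26) -> covered: B1=F, B2=E, B3=F, B4=S, B5=T, B6=F, B7=T, B7=F, B8=F, B9=F, B10=E, B11=T
#10 (c=28) -> covered: B1=F, B2=E, B3=T, B4=E, B6=F, B7=T, B7=F, B8=F, B9=F, B10=E, B11=T
together the pool reaches 19 outcomes: B1=T, B1=F, B2=E, B3=T, B3=F, B4=S, B4=E, B5=T, B5=F, B6=F, B7=T, B7=F, B8=T, B8=F, B9=F, B10=S, B10=E, B11=T, B11=F
no size-1 subset reaches all 19 outcomes (best union: 12/19)
no size-2 subset reaches all 19 outcomes (best union: 16/19)
no size-3 subset reaches all 19 outcomes (best union: 18/19)
inputs {1, 4, 6, 7} (size 4) cover everything; no size-4 subset with a lexicographically smaller index list covers all 19
Answer: 4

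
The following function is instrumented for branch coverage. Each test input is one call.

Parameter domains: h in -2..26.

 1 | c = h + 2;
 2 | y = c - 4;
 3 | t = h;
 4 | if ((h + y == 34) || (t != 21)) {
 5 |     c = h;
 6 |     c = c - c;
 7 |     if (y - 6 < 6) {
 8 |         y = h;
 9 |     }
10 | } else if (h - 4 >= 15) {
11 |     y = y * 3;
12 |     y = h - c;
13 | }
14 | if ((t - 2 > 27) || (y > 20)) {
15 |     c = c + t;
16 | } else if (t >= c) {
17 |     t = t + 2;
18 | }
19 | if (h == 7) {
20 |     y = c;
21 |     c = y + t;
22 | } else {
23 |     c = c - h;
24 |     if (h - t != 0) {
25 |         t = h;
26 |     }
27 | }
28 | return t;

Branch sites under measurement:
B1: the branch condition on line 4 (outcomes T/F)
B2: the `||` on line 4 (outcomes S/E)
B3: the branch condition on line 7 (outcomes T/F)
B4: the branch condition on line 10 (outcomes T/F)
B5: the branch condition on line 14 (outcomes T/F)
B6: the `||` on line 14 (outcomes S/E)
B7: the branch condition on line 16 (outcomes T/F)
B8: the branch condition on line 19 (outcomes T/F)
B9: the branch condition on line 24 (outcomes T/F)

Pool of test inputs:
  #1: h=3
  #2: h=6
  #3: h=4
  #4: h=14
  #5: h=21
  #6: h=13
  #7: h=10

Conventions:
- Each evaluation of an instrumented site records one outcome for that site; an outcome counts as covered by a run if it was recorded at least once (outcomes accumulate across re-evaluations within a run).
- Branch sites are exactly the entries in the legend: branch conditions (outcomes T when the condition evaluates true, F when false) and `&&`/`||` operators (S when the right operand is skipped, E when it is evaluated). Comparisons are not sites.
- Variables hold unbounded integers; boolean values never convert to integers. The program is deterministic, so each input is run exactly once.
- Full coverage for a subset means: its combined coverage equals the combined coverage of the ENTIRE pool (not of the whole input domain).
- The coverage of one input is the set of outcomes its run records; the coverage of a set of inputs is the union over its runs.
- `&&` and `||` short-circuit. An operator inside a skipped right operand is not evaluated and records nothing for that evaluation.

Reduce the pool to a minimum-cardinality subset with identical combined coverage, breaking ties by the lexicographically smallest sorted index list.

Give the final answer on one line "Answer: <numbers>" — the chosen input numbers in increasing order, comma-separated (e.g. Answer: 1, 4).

#1 (h=3) -> B2->E, B1->T, B3->T, B6->E, B5->F, B7->T, B8->F, B9->T; covered: B1=T, B2=E, B3=T, B5=F, B6=E, B7=T, B8=F, B9=T
#2 (h=6) -> B2->E, B1->T, B3->T, B6->E, B5->F, B7->T, B8->F, B9->T; covered: B1=T, B2=E, B3=T, B5=F, B6=E, B7=T, B8=F, B9=T
#3 (h=4) -> B2->E, B1->T, B3->T, B6->E, B5->F, B7->T, B8->F, B9->T; covered: B1=T, B2=E, B3=T, B5=F, B6=E, B7=T, B8=F, B9=T
#4 (h=14) -> B2->E, B1->T, B3->F, B6->E, B5->F, B7->T, B8->F, B9->T; covered: B1=T, B2=E, B3=F, B5=F, B6=E, B7=T, B8=F, B9=T
#5 (h=21) -> B2->E, B1->F, B4->T, B6->E, B5->F, B7->F, B8->F, B9->F; covered: B1=F, B2=E, B4=T, B5=F, B6=E, B7=F, B8=F, B9=F
#6 (h=13) -> B2->E, B1->T, B3->T, B6->E, B5->F, B7->T, B8->F, B9->T; covered: B1=T, B2=E, B3=T, B5=F, B6=E, B7=T, B8=F, B9=T
#7 (h=10) -> B2->E, B1->T, B3->T, B6->E, B5->F, B7->T, B8->F, B9->T; covered: B1=T, B2=E, B3=T, B5=F, B6=E, B7=T, B8=F, B9=T
the full pool covers 13 outcomes: B1=T, B1=F, B2=E, B3=T, B3=F, B4=T, B5=F, B6=E, B7=T, B7=F, B8=F, B9=T, B9=F
size 1 is not enough: best union over all size-1 subsets is 8/13
size 2 is not enough: best union over all size-2 subsets is 12/13
at size 3, {1, 4, 5} reaches all 13 outcomes; every lexicographically earlier size-3 subset fails

Answer: 1, 4, 5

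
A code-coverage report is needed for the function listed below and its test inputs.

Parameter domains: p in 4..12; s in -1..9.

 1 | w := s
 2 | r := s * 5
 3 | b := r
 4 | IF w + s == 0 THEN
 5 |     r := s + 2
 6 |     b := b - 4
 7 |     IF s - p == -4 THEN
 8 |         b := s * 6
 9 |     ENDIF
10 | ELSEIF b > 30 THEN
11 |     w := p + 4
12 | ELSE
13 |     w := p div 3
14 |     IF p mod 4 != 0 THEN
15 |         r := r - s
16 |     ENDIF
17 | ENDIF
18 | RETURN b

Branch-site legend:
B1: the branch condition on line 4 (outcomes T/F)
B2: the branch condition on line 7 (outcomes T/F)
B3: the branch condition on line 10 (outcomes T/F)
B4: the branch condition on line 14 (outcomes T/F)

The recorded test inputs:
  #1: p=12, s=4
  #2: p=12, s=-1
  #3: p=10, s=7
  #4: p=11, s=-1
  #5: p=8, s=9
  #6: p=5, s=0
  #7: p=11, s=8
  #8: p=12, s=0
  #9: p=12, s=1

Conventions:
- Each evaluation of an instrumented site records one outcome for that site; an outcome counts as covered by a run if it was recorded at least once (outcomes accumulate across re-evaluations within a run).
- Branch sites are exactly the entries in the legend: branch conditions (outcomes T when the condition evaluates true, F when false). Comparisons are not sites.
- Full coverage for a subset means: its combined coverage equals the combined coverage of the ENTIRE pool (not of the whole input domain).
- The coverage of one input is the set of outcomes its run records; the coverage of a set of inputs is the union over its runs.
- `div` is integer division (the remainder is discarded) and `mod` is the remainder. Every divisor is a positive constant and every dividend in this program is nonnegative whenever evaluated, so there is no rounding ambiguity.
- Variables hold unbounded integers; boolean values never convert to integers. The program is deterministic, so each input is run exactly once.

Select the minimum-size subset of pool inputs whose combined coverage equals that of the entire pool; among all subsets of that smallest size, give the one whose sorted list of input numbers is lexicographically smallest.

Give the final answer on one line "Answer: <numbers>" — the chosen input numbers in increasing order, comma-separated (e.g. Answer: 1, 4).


run #1 (p=12, s=4) runs B1->F, B3->F, B4->F; records B1=F, B3=F, B4=F
run #2 (p=12, s=-1) runs B1->F, B3->F, B4->F; records B1=F, B3=F, B4=F
run #3 (p=10, s=7) runs B1->F, B3->T; records B1=F, B3=T
run #4 (p=11, s=-1) runs B1->F, B3->F, B4->T; records B1=F, B3=F, B4=T
run #5 (p=8, s=9) runs B1->F, B3->T; records B1=F, B3=T
run #6 (p=5, s=0) runs B1->T, B2->F; records B1=T, B2=F
run #7 (p=11, s=8) runs B1->F, B3->T; records B1=F, B3=T
run #8 (p=12, s=0) runs B1->T, B2->F; records B1=T, B2=F
run #9 (p=12, s=1) runs B1->F, B3->F, B4->F; records B1=F, B3=F, B4=F
the full pool covers 7 outcomes: B1=T, B1=F, B2=F, B3=T, B3=F, B4=T, B4=F
size 1 is not enough: best union over all size-1 subsets is 3/7
size 2 is not enough: best union over all size-2 subsets is 5/7
size 3 is not enough: best union over all size-3 subsets is 6/7
the canonical winner is {1, 3, 4, 6}: size 4, full 7-outcome coverage, earliest index list among size-4 covers
Answer: 1, 3, 4, 6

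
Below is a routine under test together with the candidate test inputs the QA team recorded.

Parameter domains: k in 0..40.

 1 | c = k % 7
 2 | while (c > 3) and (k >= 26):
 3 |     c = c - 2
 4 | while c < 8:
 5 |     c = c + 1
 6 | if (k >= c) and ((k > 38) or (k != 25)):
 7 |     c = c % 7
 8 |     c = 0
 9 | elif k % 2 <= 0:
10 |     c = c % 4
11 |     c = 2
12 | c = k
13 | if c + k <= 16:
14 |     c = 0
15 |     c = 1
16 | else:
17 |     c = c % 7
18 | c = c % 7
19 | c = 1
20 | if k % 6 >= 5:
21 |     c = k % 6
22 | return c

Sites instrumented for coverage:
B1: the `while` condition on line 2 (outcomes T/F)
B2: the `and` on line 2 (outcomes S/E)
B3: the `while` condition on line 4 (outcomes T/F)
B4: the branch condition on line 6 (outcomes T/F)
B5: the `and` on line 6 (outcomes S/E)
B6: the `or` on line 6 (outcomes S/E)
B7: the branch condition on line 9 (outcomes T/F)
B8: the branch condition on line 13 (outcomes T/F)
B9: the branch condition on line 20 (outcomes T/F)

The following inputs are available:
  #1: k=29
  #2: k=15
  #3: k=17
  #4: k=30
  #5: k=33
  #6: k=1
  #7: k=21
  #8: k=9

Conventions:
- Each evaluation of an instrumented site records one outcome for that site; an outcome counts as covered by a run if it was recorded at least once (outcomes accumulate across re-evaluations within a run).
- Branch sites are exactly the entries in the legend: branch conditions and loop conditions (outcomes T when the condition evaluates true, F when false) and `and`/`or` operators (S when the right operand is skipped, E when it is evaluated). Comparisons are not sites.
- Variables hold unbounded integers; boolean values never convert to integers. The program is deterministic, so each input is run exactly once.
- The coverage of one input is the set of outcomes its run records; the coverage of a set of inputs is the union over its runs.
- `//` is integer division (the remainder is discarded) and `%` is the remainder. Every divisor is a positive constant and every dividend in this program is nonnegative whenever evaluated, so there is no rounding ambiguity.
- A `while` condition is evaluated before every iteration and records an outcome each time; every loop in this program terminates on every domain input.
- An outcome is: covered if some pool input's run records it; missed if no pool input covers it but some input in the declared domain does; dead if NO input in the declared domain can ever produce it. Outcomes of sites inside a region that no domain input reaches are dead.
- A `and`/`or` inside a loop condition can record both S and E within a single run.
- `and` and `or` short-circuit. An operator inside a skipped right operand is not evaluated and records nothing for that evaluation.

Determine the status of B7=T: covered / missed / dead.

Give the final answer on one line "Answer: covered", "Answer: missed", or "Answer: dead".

no pool input records B7=T
but domain input (k=0) does record it -> reachable, so missed

Answer: missed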